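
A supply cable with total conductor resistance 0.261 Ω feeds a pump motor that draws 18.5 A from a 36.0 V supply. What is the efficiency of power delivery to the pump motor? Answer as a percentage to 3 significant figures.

The supply cable carries the full 18.5 A.
P_line = I² R_line = (18.50)² × 0.261 = 89.33 W
P_source = V I = 36.0 × 18.50 = 666.0 W; P_load = 576.7 W
η = P_load / P_source = 576.7 / 666.0 = 0.8659

86.6 %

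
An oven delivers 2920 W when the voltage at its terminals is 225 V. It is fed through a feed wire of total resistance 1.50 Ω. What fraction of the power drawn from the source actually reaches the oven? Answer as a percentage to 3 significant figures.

92.0 %

I = P / V = 2920 / 225 = 12.98 A through the feed wire.
P_line = I² R_line = (12.98)² × 1.50 = 252.6 W
P_source = P_load + P_line = 2920 + 252.6 = 3173 W
η = P_load / P_source = 2920 / 3173 = 0.9204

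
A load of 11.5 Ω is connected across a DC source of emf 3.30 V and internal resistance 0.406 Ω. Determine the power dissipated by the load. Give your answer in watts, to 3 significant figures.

Load and internal resistance form a series loop — compute the loop current, then the load power via I²R.
I = ε / (r + R) = 3.30 / (0.406 + 11.5) = 0.2772 A
P_load = I² R = (0.2772)² × 11.5 = 0.8835 W

0.883 W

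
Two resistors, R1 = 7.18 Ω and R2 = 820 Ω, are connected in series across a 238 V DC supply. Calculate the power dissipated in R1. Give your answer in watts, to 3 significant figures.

0.594 W

Every series element carries the same I. Get I from the total resistance, then P = I² × R1.
R_total = 7.18 + 820 = 827.2 Ω
I = V / R_total = 238 / 827.2 = 0.2877 A
P_R1 = I² × R1 = (0.2877)² × 7.18 = 0.5944 W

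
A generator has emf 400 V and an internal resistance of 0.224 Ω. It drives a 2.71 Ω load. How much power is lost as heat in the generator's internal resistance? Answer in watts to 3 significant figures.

Internal loss is I²r, with I set by the total series resistance r+R.
I = ε / (r + R) = 400 / (0.224 + 2.71) = 136.3 A
P_int = I² r = (136.3)² × 0.224 = 4163 W

4160 W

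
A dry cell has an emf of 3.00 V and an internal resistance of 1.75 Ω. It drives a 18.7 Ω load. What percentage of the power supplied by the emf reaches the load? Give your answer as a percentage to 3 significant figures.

91.4 %

Both r and R carry the same current, so the power split is just the resistance split: η = R/(R+r).
η = R / (R + r) = 18.7 / (18.7 + 1.75) = 0.9144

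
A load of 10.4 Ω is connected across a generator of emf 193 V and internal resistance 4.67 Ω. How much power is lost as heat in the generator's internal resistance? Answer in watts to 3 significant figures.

766 W

r is in series with the load, so it carries the full circuit current — the loss in it is I²r.
I = ε / (r + R) = 193 / (4.67 + 10.4) = 12.81 A
P_int = I² r = (12.81)² × 4.67 = 766.0 W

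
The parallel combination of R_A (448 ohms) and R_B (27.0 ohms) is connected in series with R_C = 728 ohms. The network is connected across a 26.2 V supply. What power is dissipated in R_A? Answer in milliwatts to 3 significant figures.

First find R_p for the parallel pair, then treat R_p + R_C as a series loop.
R_p = (448×27.0)/(448+27.0) = 25.47 Ω
R_total = R_p + 728 = 25.47 + 728 = 753.5 Ω
I = V / R_total = 26.2 / 753.5 = 0.03477 A
Voltage across the parallel pair: V_p = I × R_p = 0.03477 × 25.47 = 0.8855 V
R_A has V_p across it, so P = V_p²/R_A.
P_R_A = (0.8855)² / 448 = 0.001750 W

1.75 mW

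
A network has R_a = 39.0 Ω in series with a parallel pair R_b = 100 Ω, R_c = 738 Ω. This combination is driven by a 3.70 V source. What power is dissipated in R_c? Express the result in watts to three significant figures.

Reduce the parallel pair to R_p first; the network is then a simple series string.
R_p = (100×738)/(100+738) = 88.07 Ω
R_total = 39.0 + 88.07 = 127.1 Ω
I = V / R_total = 3.70 / 127.1 = 0.02912 A
Voltage across the parallel pair: V_p = I × R_p = 0.02912 × 88.07 = 2.564 V
With V_p across R_c, its power is V_p²/R_c.
P_R_c = (2.564)² / 738 = 0.008911 W

0.00891 W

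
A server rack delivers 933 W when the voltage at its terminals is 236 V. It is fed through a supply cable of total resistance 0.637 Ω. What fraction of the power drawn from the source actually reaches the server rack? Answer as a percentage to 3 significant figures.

98.9 %

I = P / V = 933 / 236 = 3.953 A through the supply cable.
P_line = I² R_line = (3.953)² × 0.637 = 9.956 W
P_source = P_load + P_line = 933.0 + 9.956 = 943.0 W
η = P_load / P_source = 933.0 / 943.0 = 0.9894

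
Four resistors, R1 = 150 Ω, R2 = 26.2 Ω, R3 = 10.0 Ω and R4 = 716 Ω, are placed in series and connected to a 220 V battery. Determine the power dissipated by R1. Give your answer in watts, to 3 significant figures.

Every series element carries the same I. Get I from the total resistance, then P = I² × R1.
R_total = 150 + 26.2 + 10.0 + 716 = 902.2 Ω
I = V / R_total = 220 / 902.2 = 0.2438 A
P_R1 = I² × R1 = (0.2438)² × 150 = 8.919 W

8.92 W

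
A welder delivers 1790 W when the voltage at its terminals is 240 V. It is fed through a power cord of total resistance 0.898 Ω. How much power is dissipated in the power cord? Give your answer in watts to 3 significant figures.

50.0 W

The power cord and load are in series, so the same current flows in both; the loss is I²R_line.
I = P / V = 1790 / 240 = 7.458 A through the power cord.
P_line = I² R_line = (7.458)² × 0.898 = 49.95 W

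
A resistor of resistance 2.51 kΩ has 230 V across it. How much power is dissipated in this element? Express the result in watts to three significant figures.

V and R are stated; P = V²/R avoids computing the current.
P = (230 V)² / 2510 Ω = 21.08 W

21.1 W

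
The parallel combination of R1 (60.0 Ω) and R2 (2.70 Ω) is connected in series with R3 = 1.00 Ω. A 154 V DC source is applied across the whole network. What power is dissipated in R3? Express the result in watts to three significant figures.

Collapse the R1‖R2 pair into one equivalent R_p; then R_p and R3 form a series string.
R_p = (60.0×2.70)/(60.0+2.70) = 2.584 Ω
R_total = R_p + 1.00 = 2.584 + 1.00 = 3.584 Ω
I = V / R_total = 154 / 3.584 = 42.97 A
R3 carries the full series current, so P = I²R.
P_R3 = (42.97)² × 1.00 = 1847 W

1850 W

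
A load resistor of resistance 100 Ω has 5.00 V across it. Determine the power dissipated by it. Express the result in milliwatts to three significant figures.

With V across and R both known, P = V²/R gives the dissipation directly.
P = (5.00 V)² / 100 Ω = 0.2500 W

250 mW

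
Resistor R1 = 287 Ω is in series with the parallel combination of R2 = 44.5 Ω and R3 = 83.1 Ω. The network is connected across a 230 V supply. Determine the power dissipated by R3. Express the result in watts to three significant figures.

Collapse R2‖R3 to a single equivalent, reducing the network to two series elements.
R_p = (44.5×83.1)/(44.5+83.1) = 28.98 Ω
R_total = 287 + 28.98 = 316.0 Ω
I = V / R_total = 230 / 316.0 = 0.7279 A
Voltage across the parallel pair: V_p = I × R_p = 0.7279 × 28.98 = 21.09 V
R3 is across V_p, so use P = V²/R for that branch.
P_R3 = (21.09)² / 83.1 = 5.355 W

5.35 W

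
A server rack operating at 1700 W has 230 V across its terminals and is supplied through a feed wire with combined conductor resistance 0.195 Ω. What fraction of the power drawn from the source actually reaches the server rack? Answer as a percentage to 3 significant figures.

99.4 %

I = P / V = 1700 / 230 = 7.391 A through the feed wire.
P_line = I² R_line = (7.391)² × 0.195 = 10.65 W
P_source = P_load + P_line = 1700 + 10.65 = 1711 W
η = P_load / P_source = 1700 / 1711 = 0.9938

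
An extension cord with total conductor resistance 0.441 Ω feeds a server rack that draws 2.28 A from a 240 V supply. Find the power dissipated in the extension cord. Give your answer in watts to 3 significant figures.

Line loss is just I²R for the cable — we know both I and R_line directly.
The extension cord carries the full 2.28 A.
P_line = I² R_line = (2.280)² × 0.441 = 2.292 W

2.29 W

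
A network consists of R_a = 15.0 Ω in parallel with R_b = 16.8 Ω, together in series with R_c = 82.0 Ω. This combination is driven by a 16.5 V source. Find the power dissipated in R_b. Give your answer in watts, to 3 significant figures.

Combine R_a and R_b into their parallel equivalent first, reducing the network to two series resistors.
R_p = (15.0×16.8)/(15.0+16.8) = 7.925 Ω
R_total = R_p + 82.0 = 7.925 + 82.0 = 89.92 Ω
I = V / R_total = 16.5 / 89.92 = 0.1835 A
Voltage across the parallel pair: V_p = I × R_p = 0.1835 × 7.925 = 1.454 V
Use P = V²/R for R_b with V = V_p.
P_R_b = (1.454)² / 16.8 = 0.1258 W

0.126 W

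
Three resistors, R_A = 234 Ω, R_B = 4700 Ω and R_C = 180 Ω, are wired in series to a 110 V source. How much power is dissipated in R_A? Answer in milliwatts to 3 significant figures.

The current is common to all series resistors; compute it, then apply P = I²R for the target.
R_total = 234 + 4700 + 180 = 5114 Ω
I = V / R_total = 110 / 5114 = 0.02151 A
P_R_A = I² × R_A = (0.02151)² × 234 = 0.1083 W

108 mW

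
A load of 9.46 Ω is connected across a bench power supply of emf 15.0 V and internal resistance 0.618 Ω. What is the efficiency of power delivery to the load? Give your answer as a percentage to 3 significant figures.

93.9 %

Both r and R carry the same current, so the power split is just the resistance split: η = R/(R+r).
η = R / (R + r) = 9.46 / (9.46 + 0.618) = 0.9387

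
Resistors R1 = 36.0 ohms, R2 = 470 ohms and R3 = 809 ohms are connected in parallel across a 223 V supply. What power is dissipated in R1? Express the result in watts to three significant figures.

Each parallel branch sees the full supply voltage, so P = V²/R applies directly to the target branch.
P_R1 = V² / R1 = (223)² / 36.0 Ω = 1381 W

1380 W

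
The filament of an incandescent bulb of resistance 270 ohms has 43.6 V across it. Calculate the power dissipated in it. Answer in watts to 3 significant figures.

V and R are stated; P = V²/R avoids computing the current.
P = (43.6 V)² / 270 Ω = 7.041 W

7.04 W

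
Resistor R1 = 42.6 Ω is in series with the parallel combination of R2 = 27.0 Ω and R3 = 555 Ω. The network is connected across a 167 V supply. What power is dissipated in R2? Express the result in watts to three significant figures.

Collapse R2‖R3 to a single equivalent, reducing the network to two series elements.
R_p = (27.0×555)/(27.0+555) = 25.75 Ω
R_total = 42.6 + 25.75 = 68.35 Ω
I = V / R_total = 167 / 68.35 = 2.443 A
Voltage across the parallel pair: V_p = I × R_p = 2.443 × 25.75 = 62.91 V
R2 sees V_p directly, so P = V_p² / R2.
P_R2 = (62.91)² / 27.0 = 146.6 W

147 W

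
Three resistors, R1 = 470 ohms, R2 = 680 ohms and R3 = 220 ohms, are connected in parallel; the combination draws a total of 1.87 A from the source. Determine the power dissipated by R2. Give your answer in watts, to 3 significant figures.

Only the total current is stated, so first find the parallel equivalent to get the voltage across the combination.
1/R_eq = 1/470 + 1/680 + 1/220 ⇒ R_eq = 122.8 Ω
V = I_total × R_eq = 1.870 × 122.8 = 229.6 V
P_R2 = V² / R2 = (229.6)² / 680 = 77.54 W

77.5 W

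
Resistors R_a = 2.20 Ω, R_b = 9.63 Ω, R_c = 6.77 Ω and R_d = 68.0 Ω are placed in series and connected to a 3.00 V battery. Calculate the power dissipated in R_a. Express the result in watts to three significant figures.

The current is common to all series resistors; compute it, then apply P = I²R for the target.
R_total = 2.20 + 9.63 + 6.77 + 68.0 = 86.60 Ω
I = V / R_total = 3.00 / 86.60 = 0.03464 A
P_R_a = I² × R_a = (0.03464)² × 2.20 = 0.002640 W

0.00264 W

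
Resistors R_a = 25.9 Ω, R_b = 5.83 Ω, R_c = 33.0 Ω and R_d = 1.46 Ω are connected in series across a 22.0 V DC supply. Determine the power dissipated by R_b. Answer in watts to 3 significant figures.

0.644 W

The current is common to all series resistors; compute it, then apply P = I²R for the target.
R_total = 25.9 + 5.83 + 33.0 + 1.46 = 66.19 Ω
I = V / R_total = 22.0 / 66.19 = 0.3324 A
P_R_b = I² × R_b = (0.3324)² × 5.83 = 0.6441 W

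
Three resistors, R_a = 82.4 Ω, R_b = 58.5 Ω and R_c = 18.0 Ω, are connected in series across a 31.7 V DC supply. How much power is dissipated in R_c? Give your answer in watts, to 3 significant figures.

0.716 W

Series elements share the same current, so find I first, then use P = I²R.
R_total = 82.4 + 58.5 + 18.0 = 158.9 Ω
I = V / R_total = 31.7 / 158.9 = 0.1995 A
P_R_c = I² × R_c = (0.1995)² × 18.0 = 0.7164 W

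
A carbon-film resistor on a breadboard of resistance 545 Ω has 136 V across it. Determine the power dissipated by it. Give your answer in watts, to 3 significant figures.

33.9 W

Voltage and resistance are given, so P = V²/R is the one-step route.
P = (136 V)² / 545 Ω = 33.94 W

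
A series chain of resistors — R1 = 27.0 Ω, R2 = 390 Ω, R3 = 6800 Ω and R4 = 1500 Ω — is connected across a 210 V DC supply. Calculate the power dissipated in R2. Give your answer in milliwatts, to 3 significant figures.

226 mW

In a series string the same current flows through every resistor — find that current, then P = I²R for the one we want.
R_total = 27.0 + 390 + 6800 + 1500 = 8717 Ω
I = V / R_total = 210 / 8717 = 0.02409 A
P_R2 = I² × R2 = (0.02409)² × 390 = 0.2263 W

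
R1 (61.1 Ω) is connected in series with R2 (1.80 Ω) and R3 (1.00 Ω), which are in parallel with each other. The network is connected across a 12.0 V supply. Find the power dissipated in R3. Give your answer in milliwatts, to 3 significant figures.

15.6 mW

Collapse R2‖R3 to a single equivalent, reducing the network to two series elements.
R_p = (1.80×1.00)/(1.80+1.00) = 0.6429 Ω
R_total = 61.1 + 0.6429 = 61.74 Ω
I = V / R_total = 12.0 / 61.74 = 0.1944 A
Voltage across the parallel pair: V_p = I × R_p = 0.1944 × 0.6429 = 0.1249 V
With V_p across R3, its power is V_p²/R3.
P_R3 = (0.1249)² / 1.00 = 0.01561 W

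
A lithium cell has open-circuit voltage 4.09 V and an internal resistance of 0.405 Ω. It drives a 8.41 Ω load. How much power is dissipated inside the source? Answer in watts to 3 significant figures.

0.0872 W

The internal resistance carries the same current as the load; P_int = I²r.
I = ε / (r + R) = 4.09 / (0.405 + 8.41) = 0.4640 A
P_int = I² r = (0.4640)² × 0.405 = 0.08719 W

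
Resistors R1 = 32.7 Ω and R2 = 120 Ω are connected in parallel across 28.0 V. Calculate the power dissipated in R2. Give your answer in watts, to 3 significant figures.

The supply voltage appears across each parallel branch — just use P = V²/R2.
P_R2 = V² / R2 = (28.0)² / 120 Ω = 6.533 W

6.53 W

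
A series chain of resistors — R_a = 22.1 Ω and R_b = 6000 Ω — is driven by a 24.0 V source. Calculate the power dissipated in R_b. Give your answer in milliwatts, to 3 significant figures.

Series elements share the same current, so find I first, then use P = I²R.
R_total = 22.1 + 6000 = 6022 Ω
I = V / R_total = 24.0 / 6022 = 0.003985 A
P_R_b = I² × R_b = (0.003985)² × 6000 = 0.09530 W

95.3 mW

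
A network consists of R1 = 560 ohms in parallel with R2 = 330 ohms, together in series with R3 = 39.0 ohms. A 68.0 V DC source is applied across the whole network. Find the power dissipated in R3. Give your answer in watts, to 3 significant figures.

2.96 W

Collapse the R1‖R2 pair into one equivalent R_p; then R_p and R3 form a series string.
R_p = (560×330)/(560+330) = 207.6 Ω
R_total = R_p + 39.0 = 207.6 + 39.0 = 246.6 Ω
I = V / R_total = 68.0 / 246.6 = 0.2757 A
All the supply current flows through R3; use P = I²R3.
P_R3 = (0.2757)² × 39.0 = 2.965 W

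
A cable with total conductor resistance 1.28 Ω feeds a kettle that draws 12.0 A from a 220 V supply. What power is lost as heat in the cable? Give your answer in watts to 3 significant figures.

184 W

Only the current and the line resistance are needed for the I²R loss.
The cable carries the full 12.0 A.
P_line = I² R_line = (12.00)² × 1.28 = 184.3 W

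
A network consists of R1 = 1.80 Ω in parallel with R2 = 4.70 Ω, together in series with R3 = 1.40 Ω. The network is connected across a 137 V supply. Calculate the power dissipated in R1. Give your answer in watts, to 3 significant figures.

Reduce the parallel combination to a single R_p; the circuit then becomes R_p in series with the remaining resistor.
R_p = (1.80×4.70)/(1.80+4.70) = 1.302 Ω
R_total = R_p + 1.40 = 1.302 + 1.40 = 2.702 Ω
I = V / R_total = 137 / 2.702 = 50.71 A
Voltage across the parallel pair: V_p = I × R_p = 50.71 × 1.302 = 66.00 V
R1 has V_p across it, so P = V_p²/R1.
P_R1 = (66.00)² / 1.80 = 2420 W

2420 W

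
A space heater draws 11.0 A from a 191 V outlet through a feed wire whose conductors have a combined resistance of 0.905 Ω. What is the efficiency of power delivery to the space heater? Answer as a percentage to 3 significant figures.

94.8 %

The feed wire carries the full 11.0 A.
P_line = I² R_line = (11.00)² × 0.905 = 109.5 W
P_source = V I = 191 × 11.00 = 2101 W; P_load = 1991 W
η = P_load / P_source = 1991 / 2101 = 0.9479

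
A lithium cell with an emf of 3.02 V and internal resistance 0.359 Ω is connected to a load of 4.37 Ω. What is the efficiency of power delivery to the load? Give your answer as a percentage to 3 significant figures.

The source delivers εI, of which I²R reaches the load and I²r is lost; since I is common, η = R/(R+r).
η = R / (R + r) = 4.37 / (4.37 + 0.359) = 0.9241

92.4 %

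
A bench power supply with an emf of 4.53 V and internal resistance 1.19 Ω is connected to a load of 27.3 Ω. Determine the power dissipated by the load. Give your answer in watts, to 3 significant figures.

0.690 W

With r and R in series, I = ε/(r+R); the load dissipates I²R.
I = ε / (r + R) = 4.53 / (1.19 + 27.3) = 0.1590 A
P_load = I² R = (0.1590)² × 27.3 = 0.6902 W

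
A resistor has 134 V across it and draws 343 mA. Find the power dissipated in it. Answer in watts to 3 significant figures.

With V and I both given, power follows immediately from P = V I.
P = 134 V × 0.3430 A = 45.96 W

46.0 W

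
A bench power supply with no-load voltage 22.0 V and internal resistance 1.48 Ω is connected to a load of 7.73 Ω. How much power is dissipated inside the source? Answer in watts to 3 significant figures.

r is in series with the load, so it carries the full circuit current — the loss in it is I²r.
I = ε / (r + R) = 22.0 / (1.48 + 7.73) = 2.389 A
P_int = I² r = (2.389)² × 1.48 = 8.445 W

8.44 W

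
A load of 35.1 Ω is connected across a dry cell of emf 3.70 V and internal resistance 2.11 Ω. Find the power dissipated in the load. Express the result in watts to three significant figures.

The internal resistance and the load are in series, so the same I flows through both; get I from ε/(r+R), then I²R for the load.
I = ε / (r + R) = 3.70 / (2.11 + 35.1) = 0.09944 A
P_load = I² R = (0.09944)² × 35.1 = 0.3470 W

0.347 W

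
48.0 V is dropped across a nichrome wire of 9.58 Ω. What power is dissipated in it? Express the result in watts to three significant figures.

241 W

We know the drop across the element and its resistance — P = V²/R, one step.
P = (48.0 V)² / 9.58 Ω = 240.5 W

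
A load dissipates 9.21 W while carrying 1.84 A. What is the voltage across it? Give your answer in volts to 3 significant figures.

5.01 V

The two known quantities fix the third via V = P / I.
V = 9.21 / 1.840 = 5.005 V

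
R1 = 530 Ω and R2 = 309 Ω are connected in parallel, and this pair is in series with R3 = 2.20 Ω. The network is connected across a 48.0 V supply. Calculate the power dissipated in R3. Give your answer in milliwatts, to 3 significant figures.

Combine R1 and R2 into their parallel equivalent first, reducing the network to two series resistors.
R_p = (530×309)/(530+309) = 195.2 Ω
R_total = R_p + 2.20 = 195.2 + 2.20 = 197.4 Ω
I = V / R_total = 48.0 / 197.4 = 0.2432 A
R3 is the series element, so its power is I²R.
P_R3 = (0.2432)² × 2.20 = 0.1301 W

130 mW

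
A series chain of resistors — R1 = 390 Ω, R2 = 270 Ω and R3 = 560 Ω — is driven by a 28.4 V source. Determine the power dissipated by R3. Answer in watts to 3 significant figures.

0.303 W

Since the resistors are in series they all carry the loop current I = V/R_total; the power in any one is I²R.
R_total = 390 + 270 + 560 = 1220 Ω
I = V / R_total = 28.4 / 1220 = 0.02328 A
P_R3 = I² × R3 = (0.02328)² × 560 = 0.3035 W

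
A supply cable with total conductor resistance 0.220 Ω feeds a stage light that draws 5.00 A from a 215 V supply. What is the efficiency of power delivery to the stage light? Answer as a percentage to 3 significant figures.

99.5 %

The supply cable carries the full 5.00 A.
P_line = I² R_line = (5.000)² × 0.220 = 5.500 W
P_source = V I = 215 × 5.000 = 1075 W; P_load = 1070 W
η = P_load / P_source = 1070 / 1075 = 0.9949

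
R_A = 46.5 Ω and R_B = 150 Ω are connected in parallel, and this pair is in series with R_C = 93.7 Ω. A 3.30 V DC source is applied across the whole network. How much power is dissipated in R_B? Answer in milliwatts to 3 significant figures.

Collapse the R_A‖R_B pair into one equivalent R_p; then R_p and R_C form a series string.
R_p = (46.5×150)/(46.5+150) = 35.50 Ω
R_total = R_p + 93.7 = 35.50 + 93.7 = 129.2 Ω
I = V / R_total = 3.30 / 129.2 = 0.02554 A
Voltage across the parallel pair: V_p = I × R_p = 0.02554 × 35.50 = 0.9067 V
R_B has V_p across it, so P = V_p²/R_B.
P_R_B = (0.9067)² / 150 = 0.005480 W

5.48 mW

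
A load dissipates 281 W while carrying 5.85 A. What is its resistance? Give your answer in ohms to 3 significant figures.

8.21 Ω

Rearranging the power relation for the two known quantities gives R = P / I².
R = 281 / (5.850)² = 8.211 Ω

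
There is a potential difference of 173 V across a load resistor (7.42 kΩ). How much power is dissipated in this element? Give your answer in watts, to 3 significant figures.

4.03 W

We know the drop across the element and its resistance — P = V²/R, one step.
P = (173 V)² / 7420 Ω = 4.034 W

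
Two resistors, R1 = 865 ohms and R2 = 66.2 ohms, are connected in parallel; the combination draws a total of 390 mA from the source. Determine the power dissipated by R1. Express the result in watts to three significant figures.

0.665 W

Parallel branches share V, not I — compute V via R_eq, then use V²/R for the target branch.
1/R_eq = 1/865 + 1/66.2 ⇒ R_eq = 61.49 Ω
V = I_total × R_eq = 0.3900 × 61.49 = 23.98 V
P_R1 = V² / R1 = (23.98)² / 865 = 0.6649 W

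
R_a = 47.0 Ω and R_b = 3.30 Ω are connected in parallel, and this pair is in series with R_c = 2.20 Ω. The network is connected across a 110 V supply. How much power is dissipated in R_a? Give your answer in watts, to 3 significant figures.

87.7 W

Reduce the parallel combination to a single R_p; the circuit then becomes R_p in series with the remaining resistor.
R_p = (47.0×3.30)/(47.0+3.30) = 3.083 Ω
R_total = R_p + 2.20 = 3.083 + 2.20 = 5.283 Ω
I = V / R_total = 110 / 5.283 = 20.82 A
Voltage across the parallel pair: V_p = I × R_p = 20.82 × 3.083 = 64.20 V
R_a sits across V_p; its power is V_p²/R.
P_R_a = (64.20)² / 47.0 = 87.69 W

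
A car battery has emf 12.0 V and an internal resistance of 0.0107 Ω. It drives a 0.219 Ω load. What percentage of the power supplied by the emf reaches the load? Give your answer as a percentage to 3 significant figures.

η = P_load/(P_load+P_int) = I²R/(I²R+I²r) = R/(R+r) — the I² cancels for series elements.
η = R / (R + r) = 0.219 / (0.219 + 0.0107) = 0.9534

95.3 %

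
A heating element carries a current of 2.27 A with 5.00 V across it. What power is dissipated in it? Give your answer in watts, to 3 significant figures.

V and I are known directly — P = V I, no intermediate step needed.
P = 5.00 V × 2.270 A = 11.35 W

11.3 W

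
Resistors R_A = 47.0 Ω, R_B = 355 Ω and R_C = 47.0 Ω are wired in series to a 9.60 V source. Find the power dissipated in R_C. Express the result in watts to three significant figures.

0.0215 W

Every series element carries the same I. Get I from the total resistance, then P = I² × R_C.
R_total = 47.0 + 355 + 47.0 = 449.0 Ω
I = V / R_total = 9.60 / 449.0 = 0.02138 A
P_R_C = I² × R_C = (0.02138)² × 47.0 = 0.02149 W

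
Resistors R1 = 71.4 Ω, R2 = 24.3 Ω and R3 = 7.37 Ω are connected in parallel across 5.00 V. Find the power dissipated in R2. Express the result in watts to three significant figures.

Every branch has 5.00 V across it, so for R2 the power is simply V²/R.
P_R2 = V² / R2 = (5.00)² / 24.3 Ω = 1.029 W

1.03 W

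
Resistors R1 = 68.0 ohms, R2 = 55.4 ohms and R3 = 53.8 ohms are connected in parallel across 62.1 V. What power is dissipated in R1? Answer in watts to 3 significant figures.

Every branch has 62.1 V across it, so for R1 the power is simply V²/R.
P_R1 = V² / R1 = (62.1)² / 68.0 Ω = 56.71 W

56.7 W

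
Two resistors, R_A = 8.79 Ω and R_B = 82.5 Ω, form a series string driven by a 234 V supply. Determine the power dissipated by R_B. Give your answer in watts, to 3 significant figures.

In a series string the same current flows through every resistor — find that current, then P = I²R for the one we want.
R_total = 8.79 + 82.5 = 91.29 Ω
I = V / R_total = 234 / 91.29 = 2.563 A
P_R_B = I² × R_B = (2.563)² × 82.5 = 542.0 W

542 W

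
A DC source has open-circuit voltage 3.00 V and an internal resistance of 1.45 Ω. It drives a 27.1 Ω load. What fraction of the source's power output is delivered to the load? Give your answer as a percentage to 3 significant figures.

94.9 %

Efficiency is P_load / P_total. With a series r and R sharing the same I, P = I²R for each, so η = R/(R+r).
η = R / (R + r) = 27.1 / (27.1 + 1.45) = 0.9492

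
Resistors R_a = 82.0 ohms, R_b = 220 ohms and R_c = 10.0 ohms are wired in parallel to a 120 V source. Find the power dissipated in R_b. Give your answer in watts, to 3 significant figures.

65.5 W

The supply voltage appears across each parallel branch — just use P = V²/R_b.
P_R_b = V² / R_b = (120)² / 220 Ω = 65.45 W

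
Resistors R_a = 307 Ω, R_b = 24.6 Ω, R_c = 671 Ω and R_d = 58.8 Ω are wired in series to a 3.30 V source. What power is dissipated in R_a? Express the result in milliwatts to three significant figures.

Series elements share the same current, so find I first, then use P = I²R.
R_total = 307 + 24.6 + 671 + 58.8 = 1061 Ω
I = V / R_total = 3.30 / 1061 = 0.003109 A
P_R_a = I² × R_a = (0.003109)² × 307 = 0.002968 W

2.97 mW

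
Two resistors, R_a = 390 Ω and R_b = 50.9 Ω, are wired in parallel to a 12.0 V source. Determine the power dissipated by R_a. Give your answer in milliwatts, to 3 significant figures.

369 mW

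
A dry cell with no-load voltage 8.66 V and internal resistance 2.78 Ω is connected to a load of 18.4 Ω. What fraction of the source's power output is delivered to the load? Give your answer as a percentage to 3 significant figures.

Efficiency is P_load / P_total. With a series r and R sharing the same I, P = I²R for each, so η = R/(R+r).
η = R / (R + r) = 18.4 / (18.4 + 2.78) = 0.8687

86.9 %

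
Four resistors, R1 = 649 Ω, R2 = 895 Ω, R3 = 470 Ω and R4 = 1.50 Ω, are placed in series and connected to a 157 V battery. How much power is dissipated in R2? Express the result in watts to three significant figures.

5.43 W

Series elements share the same current, so find I first, then use P = I²R.
R_total = 649 + 895 + 470 + 1.50 = 2016 Ω
I = V / R_total = 157 / 2016 = 0.07790 A
P_R2 = I² × R2 = (0.07790)² × 895 = 5.431 W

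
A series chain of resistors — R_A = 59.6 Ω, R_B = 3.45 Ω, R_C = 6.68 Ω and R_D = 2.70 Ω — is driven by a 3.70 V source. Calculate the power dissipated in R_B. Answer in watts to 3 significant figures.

0.00900 W

Since the resistors are in series they all carry the loop current I = V/R_total; the power in any one is I²R.
R_total = 59.6 + 3.45 + 6.68 + 2.70 = 72.43 Ω
I = V / R_total = 3.70 / 72.43 = 0.05108 A
P_R_B = I² × R_B = (0.05108)² × 3.45 = 0.009003 W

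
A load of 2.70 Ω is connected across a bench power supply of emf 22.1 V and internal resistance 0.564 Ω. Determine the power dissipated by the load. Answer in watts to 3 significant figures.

With r and R in series, I = ε/(r+R); the load dissipates I²R.
I = ε / (r + R) = 22.1 / (0.564 + 2.70) = 6.771 A
P_load = I² R = (6.771)² × 2.70 = 123.8 W

124 W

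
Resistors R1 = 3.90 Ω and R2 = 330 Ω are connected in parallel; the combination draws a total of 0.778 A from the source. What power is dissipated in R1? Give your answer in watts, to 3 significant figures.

2.31 W

Only the total current is stated, so first find the parallel equivalent to get the voltage across the combination.
1/R_eq = 1/3.90 + 1/330 ⇒ R_eq = 3.854 Ω
V = I_total × R_eq = 0.7780 × 3.854 = 2.999 V
P_R1 = V² / R1 = (2.999)² / 3.90 = 2.306 W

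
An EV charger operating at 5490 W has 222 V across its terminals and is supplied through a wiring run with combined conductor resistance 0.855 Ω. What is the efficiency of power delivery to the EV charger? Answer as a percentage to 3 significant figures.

91.3 %

I = P / V = 5490 / 222 = 24.73 A through the wiring run.
P_line = I² R_line = (24.73)² × 0.855 = 522.9 W
P_source = P_load + P_line = 5490 + 522.9 = 6013 W
η = P_load / P_source = 5490 / 6013 = 0.9130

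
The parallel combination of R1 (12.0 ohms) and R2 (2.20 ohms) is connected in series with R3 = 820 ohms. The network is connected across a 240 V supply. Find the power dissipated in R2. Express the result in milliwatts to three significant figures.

Collapse the R1‖R2 pair into one equivalent R_p; then R_p and R3 form a series string.
R_p = (12.0×2.20)/(12.0+2.20) = 1.859 Ω
R_total = R_p + 820 = 1.859 + 820 = 821.9 Ω
I = V / R_total = 240 / 821.9 = 0.2920 A
Voltage across the parallel pair: V_p = I × R_p = 0.2920 × 1.859 = 0.5429 V
R2 has V_p across it, so P = V_p²/R2.
P_R2 = (0.5429)² / 2.20 = 0.1340 W

134 mW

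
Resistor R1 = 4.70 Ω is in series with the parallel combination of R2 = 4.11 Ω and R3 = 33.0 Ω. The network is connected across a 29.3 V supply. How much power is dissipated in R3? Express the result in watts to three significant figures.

Reduce the parallel pair to R_p first; the network is then a simple series string.
R_p = (4.11×33.0)/(4.11+33.0) = 3.655 Ω
R_total = 4.70 + 3.655 = 8.355 Ω
I = V / R_total = 29.3 / 8.355 = 3.507 A
Voltage across the parallel pair: V_p = I × R_p = 3.507 × 3.655 = 12.82 V
R3 sees V_p directly, so P = V_p² / R3.
P_R3 = (12.82)² / 33.0 = 4.978 W

4.98 W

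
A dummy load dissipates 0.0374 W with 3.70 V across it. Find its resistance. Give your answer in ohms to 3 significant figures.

366 Ω

Rearranging the power relation for the two known quantities gives R = V² / P.
R = (3.70)² / 0.0374 = 366.0 Ω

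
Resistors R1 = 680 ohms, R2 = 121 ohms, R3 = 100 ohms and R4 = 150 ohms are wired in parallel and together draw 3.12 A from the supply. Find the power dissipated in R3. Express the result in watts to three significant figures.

140 W

Parallel branches share V, not I — compute V via R_eq, then use V²/R for the target branch.
1/R_eq = 1/680 + 1/121 + 1/100 + 1/150 ⇒ R_eq = 37.88 Ω
V = I_total × R_eq = 3.120 × 37.88 = 118.2 V
P_R3 = V² / R3 = (118.2)² / 100 = 139.7 W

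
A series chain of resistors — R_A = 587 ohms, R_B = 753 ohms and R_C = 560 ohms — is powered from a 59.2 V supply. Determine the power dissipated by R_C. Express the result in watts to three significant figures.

0.544 W

Since the resistors are in series they all carry the loop current I = V/R_total; the power in any one is I²R.
R_total = 587 + 753 + 560 = 1900 Ω
I = V / R_total = 59.2 / 1900 = 0.03116 A
P_R_C = I² × R_C = (0.03116)² × 560 = 0.5437 W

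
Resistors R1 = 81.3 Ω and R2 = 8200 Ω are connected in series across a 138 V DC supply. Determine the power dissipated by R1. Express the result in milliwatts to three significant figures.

22.6 mW

In a series string the same current flows through every resistor — find that current, then P = I²R for the one we want.
R_total = 81.3 + 8200 = 8281 Ω
I = V / R_total = 138 / 8281 = 0.01666 A
P_R1 = I² × R1 = (0.01666)² × 81.3 = 0.02258 W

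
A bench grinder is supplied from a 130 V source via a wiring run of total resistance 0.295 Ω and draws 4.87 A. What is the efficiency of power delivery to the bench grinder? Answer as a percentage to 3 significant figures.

The wiring run carries the full 4.87 A.
P_line = I² R_line = (4.870)² × 0.295 = 6.996 W
P_source = V I = 130 × 4.870 = 633.1 W; P_load = 626.1 W
η = P_load / P_source = 626.1 / 633.1 = 0.9889

98.9 %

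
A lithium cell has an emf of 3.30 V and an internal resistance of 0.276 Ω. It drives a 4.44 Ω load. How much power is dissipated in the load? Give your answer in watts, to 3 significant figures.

2.17 W

Load and internal resistance form a series loop — compute the loop current, then the load power via I²R.
I = ε / (r + R) = 3.30 / (0.276 + 4.44) = 0.6997 A
P_load = I² R = (0.6997)² × 4.44 = 2.174 W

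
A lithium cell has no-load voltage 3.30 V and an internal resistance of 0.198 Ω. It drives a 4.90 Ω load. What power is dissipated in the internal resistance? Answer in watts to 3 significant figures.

Internal loss is I²r, with I set by the total series resistance r+R.
I = ε / (r + R) = 3.30 / (0.198 + 4.90) = 0.6473 A
P_int = I² r = (0.6473)² × 0.198 = 0.08296 W

0.0830 W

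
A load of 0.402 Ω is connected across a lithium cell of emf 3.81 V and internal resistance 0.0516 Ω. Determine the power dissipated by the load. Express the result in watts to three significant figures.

28.4 W

The internal resistance and the load are in series, so the same I flows through both; get I from ε/(r+R), then I²R for the load.
I = ε / (r + R) = 3.81 / (0.0516 + 0.402) = 8.399 A
P_load = I² R = (8.399)² × 0.402 = 28.36 W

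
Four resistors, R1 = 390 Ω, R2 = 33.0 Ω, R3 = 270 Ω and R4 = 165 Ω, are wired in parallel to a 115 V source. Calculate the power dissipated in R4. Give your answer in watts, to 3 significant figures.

Every branch has 115 V across it, so for R4 the power is simply V²/R.
P_R4 = V² / R4 = (115)² / 165 Ω = 80.15 W

80.2 W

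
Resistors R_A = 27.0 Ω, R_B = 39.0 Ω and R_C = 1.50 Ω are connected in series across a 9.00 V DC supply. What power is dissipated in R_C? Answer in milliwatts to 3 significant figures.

26.7 mW

Since the resistors are in series they all carry the loop current I = V/R_total; the power in any one is I²R.
R_total = 27.0 + 39.0 + 1.50 = 67.50 Ω
I = V / R_total = 9.00 / 67.50 = 0.1333 A
P_R_C = I² × R_C = (0.1333)² × 1.50 = 0.02667 W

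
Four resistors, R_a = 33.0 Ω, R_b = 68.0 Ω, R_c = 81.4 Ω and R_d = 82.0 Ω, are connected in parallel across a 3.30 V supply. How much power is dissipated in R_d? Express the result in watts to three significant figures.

Each parallel branch sees the full supply voltage, so P = V²/R applies directly to the target branch.
P_R_d = V² / R_d = (3.30)² / 82.0 Ω = 0.1328 W

0.133 W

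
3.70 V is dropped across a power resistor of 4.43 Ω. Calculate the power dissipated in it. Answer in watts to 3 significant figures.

Voltage and resistance are given, so P = V²/R is the one-step route.
P = (3.70 V)² / 4.43 Ω = 3.090 W

3.09 W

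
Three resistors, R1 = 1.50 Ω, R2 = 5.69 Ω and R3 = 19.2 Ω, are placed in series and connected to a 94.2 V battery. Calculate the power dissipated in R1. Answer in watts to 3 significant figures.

19.1 W

Every series element carries the same I. Get I from the total resistance, then P = I² × R1.
R_total = 1.50 + 5.69 + 19.2 = 26.39 Ω
I = V / R_total = 94.2 / 26.39 = 3.570 A
P_R1 = I² × R1 = (3.570)² × 1.50 = 19.11 W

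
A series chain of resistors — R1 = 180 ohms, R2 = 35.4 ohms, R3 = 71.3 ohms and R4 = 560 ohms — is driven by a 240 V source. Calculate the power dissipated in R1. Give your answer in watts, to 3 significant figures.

14.5 W

Every series element carries the same I. Get I from the total resistance, then P = I² × R1.
R_total = 180 + 35.4 + 71.3 + 560 = 846.7 Ω
I = V / R_total = 240 / 846.7 = 0.2835 A
P_R1 = I² × R1 = (0.2835)² × 180 = 14.46 W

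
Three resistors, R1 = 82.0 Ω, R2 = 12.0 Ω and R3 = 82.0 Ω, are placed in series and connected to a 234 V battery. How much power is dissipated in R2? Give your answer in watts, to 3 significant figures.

21.2 W

Every series element carries the same I. Get I from the total resistance, then P = I² × R2.
R_total = 82.0 + 12.0 + 82.0 = 176.0 Ω
I = V / R_total = 234 / 176.0 = 1.330 A
P_R2 = I² × R2 = (1.330)² × 12.0 = 21.21 W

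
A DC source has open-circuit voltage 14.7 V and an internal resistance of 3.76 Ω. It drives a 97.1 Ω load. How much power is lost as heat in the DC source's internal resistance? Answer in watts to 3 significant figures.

The source's internal resistance is just another series element carrying I; its dissipation is I²r.
I = ε / (r + R) = 14.7 / (3.76 + 97.1) = 0.1457 A
P_int = I² r = (0.1457)² × 3.76 = 0.07987 W

0.0799 W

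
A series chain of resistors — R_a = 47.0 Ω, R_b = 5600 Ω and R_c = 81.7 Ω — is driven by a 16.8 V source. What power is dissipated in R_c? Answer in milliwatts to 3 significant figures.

Every series element carries the same I. Get I from the total resistance, then P = I² × R_c.
R_total = 47.0 + 5600 + 81.7 = 5729 Ω
I = V / R_total = 16.8 / 5729 = 0.002933 A
P_R_c = I² × R_c = (0.002933)² × 81.7 = 0.0007026 W

0.703 mW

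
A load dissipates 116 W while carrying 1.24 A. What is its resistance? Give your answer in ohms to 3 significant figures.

Rearranging the power relation for the two known quantities gives R = P / I².
R = 116 / (1.240)² = 75.44 Ω

75.4 Ω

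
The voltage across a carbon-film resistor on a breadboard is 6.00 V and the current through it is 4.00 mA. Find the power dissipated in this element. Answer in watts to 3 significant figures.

Both the voltage across and the current through the element are known, so P = V I applies directly.
P = 6.00 V × 0.004000 A = 0.02400 W

0.0240 W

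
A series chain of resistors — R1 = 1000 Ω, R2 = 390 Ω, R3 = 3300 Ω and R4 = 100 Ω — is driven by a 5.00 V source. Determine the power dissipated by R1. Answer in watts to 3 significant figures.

Every series element carries the same I. Get I from the total resistance, then P = I² × R1.
R_total = 1000 + 390 + 3300 + 100 = 4790 Ω
I = V / R_total = 5.00 / 4790 = 0.001044 A
P_R1 = I² × R1 = (0.001044)² × 1000 = 0.001090 W

0.00109 W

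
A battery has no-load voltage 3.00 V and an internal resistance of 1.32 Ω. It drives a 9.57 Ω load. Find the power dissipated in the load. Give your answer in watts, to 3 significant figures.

0.726 W

Load and internal resistance form a series loop — compute the loop current, then the load power via I²R.
I = ε / (r + R) = 3.00 / (1.32 + 9.57) = 0.2755 A
P_load = I² R = (0.2755)² × 9.57 = 0.7263 W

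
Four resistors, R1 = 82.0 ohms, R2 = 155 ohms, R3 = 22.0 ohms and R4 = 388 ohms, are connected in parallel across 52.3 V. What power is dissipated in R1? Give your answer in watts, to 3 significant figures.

33.4 W

R1 sits directly across the source, so P = V²/R with V = 52.3 V.
P_R1 = V² / R1 = (52.3)² / 82.0 Ω = 33.36 W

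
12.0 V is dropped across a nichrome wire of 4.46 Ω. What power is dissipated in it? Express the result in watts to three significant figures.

With V across and R both known, P = V²/R gives the dissipation directly.
P = (12.0 V)² / 4.46 Ω = 32.29 W

32.3 W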